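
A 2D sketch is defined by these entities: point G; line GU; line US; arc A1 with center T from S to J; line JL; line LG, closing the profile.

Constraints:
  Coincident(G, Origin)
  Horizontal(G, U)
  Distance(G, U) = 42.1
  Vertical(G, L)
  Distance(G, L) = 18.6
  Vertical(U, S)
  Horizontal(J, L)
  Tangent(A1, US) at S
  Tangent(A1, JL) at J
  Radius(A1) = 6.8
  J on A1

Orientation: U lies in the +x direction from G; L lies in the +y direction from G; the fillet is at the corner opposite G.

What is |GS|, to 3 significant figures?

43.7

G is at the origin; GU is horizontal with |GU| = 42.1 and U on the +x side, so U = (42.1, 0.00). G and L share the same x with |GL| = 18.6 and L on the +y side, so L = (0.00, 18.6). The virtual corner opposite G is at (42.1, 18.6). The tangent condition forces TS to be normal to US and the tangent condition forces TJ to be normal to JL, with radius 6.8, so the center T sits 6.8 in from both sides at T = (35.3, 11.8). That places the tangent points at S = (42.1, 11.8) on US and J = (35.3, 18.6) on JL. Then |GS| = |S − G| = 43.7.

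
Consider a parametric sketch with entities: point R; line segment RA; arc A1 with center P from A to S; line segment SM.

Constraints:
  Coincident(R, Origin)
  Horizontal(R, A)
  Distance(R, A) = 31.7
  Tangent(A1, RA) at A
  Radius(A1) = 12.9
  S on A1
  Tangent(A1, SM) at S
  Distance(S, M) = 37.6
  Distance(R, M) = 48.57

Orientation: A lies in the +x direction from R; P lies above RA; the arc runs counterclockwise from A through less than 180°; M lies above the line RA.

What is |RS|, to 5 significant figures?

46.074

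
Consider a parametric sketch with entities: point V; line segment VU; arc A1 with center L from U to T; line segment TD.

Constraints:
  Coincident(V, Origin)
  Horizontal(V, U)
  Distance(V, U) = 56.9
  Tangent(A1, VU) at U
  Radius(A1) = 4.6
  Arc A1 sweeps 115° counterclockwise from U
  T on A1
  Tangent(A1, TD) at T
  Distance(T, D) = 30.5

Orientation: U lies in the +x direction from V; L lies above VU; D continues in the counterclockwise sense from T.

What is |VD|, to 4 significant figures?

59.08

V is at the origin; VU is horizontal with |VU| = 56.9 and U on the +x side, so U = (56.90, 0.000). The tangent condition forces LU to be normal to VU, so L = U + (0, 4.6) = (56.90, 4.600). On A1, U sits at bearing -90° from L; a 115° counterclockwise sweep puts T at bearing 25°, so T = L + 4.6·(cos 25°, sin 25°) = (61.07, 6.544). The tangent condition forces LT to be normal to TD, so TD runs along (−sin 25°, cos 25°); with |TD| = 30.5, D = (48.18, 34.19). Then |VD| = |D − V| = 59.08.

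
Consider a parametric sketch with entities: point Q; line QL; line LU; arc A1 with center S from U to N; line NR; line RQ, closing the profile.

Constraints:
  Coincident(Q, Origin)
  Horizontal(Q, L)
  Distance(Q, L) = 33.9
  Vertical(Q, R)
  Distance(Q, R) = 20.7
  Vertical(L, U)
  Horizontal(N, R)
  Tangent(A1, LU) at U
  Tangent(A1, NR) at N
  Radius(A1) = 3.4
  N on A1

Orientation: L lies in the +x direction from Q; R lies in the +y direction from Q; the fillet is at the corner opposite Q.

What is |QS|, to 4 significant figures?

35.06

Q is at the origin; Q and L share the same y with |QL| = 33.9 and L on the +x side, so L = (33.90, 0.000). Q and R share the same x with |QR| = 20.7 and R on the +y side, so R = (0.000, 20.70). The virtual corner opposite Q is at (33.90, 20.70). Tangency of A1 to LU means the radius SU is perpendicular to LU and the tangent condition forces SN to be normal to NR, with radius 3.4, so the center S sits 3.4 in from both sides at S = (30.50, 17.30). Then |QS| = |S − Q| = 35.06.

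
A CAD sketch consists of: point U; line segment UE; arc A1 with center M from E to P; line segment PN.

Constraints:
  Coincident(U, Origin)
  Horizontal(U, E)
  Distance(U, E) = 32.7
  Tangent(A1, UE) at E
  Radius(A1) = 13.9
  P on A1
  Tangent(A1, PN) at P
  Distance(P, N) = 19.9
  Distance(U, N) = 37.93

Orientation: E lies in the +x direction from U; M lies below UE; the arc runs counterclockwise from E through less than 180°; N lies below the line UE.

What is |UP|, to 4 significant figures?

23.11

Checks: |MP| = 13.90 ✓; ∠(MP, PN) = 90.00° ✓; |PN| = 19.90 ✓; |UN| = 37.93 ✓.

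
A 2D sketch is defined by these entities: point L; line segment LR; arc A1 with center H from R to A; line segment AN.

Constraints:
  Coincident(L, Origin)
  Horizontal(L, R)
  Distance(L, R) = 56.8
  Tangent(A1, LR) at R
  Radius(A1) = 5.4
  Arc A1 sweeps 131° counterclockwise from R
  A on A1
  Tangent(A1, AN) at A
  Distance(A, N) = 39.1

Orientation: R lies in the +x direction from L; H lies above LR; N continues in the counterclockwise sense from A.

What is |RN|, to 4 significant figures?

44.09

L is at the origin; L and R share the same y with |LR| = 56.8 and R on the +x side, so R = (56.80, 0.000). The tangent condition forces HR to be normal to LR, so H = R + (0, 5.4) = (56.80, 5.400). On A1, R sits at bearing -90° from H; a 131° counterclockwise sweep puts A at bearing 41°, so A = H + 5.4·(cos 41°, sin 41°) = (60.88, 8.943). Since A1 is tangent to AN there, HA ⟂ AN, so AN runs along (−sin 41°, cos 41°); with |AN| = 39.1, N = (35.22, 38.45). Then |RN| = |N − R| = 44.09.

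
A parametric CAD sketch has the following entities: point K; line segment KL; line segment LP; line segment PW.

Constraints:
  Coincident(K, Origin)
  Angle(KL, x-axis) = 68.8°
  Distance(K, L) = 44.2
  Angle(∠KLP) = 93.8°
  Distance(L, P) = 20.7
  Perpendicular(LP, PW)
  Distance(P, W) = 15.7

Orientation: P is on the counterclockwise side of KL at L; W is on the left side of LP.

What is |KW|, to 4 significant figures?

36.95

K is at the origin; KL runs at 68.8° with length 44.2, so L = 44.2·(cos 68.8°, sin 68.8°) = (15.98, 41.21). ∠KLP = 93.8°, so LP runs at 68.8° + (180° − 93.8°) = 155.0° from the x-axis; with |LP| = 20.7, P = L + 20.7·(cos 155.0°, sin 155.0°) = (-2.777, 49.96). LP is perpendicular to PW; with |PW| = 15.7 on the left of LP, W = P + 15.7·(-0.4226, -0.9063) = (-9.412, 35.73). Then |KW| = |W − K| = 36.95.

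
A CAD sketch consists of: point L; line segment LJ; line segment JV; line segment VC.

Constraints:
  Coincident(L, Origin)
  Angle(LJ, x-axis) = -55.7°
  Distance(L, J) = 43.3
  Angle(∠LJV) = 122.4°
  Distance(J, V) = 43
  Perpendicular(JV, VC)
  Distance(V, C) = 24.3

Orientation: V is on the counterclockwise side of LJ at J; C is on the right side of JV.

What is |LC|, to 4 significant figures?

89.92

∠LJV = 122.4°, so JV runs at -55.7° + (180° − 122.4°) = 1.900° from the x-axis; with |JV| = 43.0, V = J + 43.0·(cos 1.900°, sin 1.900°) = (67.38, -34.34). JV ⟂ VC; with |VC| = 24.3 on the right of JV, C = V + 24.3·(0.03316, -0.9995) = (68.18, -58.63). Then |LC| = |C − L| = 89.92.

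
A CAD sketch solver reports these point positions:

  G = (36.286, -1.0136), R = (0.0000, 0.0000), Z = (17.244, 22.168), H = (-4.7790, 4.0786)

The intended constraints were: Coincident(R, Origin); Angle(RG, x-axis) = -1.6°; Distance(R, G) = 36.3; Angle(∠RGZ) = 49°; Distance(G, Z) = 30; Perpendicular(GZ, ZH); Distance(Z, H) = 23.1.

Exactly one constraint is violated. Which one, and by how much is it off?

Distance(Z, H) = 23.1 — off by 5.40.

R = (0.00, 0.00) ✓; RG at -1.600° ✓; |RG| = 36.30 ✓; ∠RGZ = 49.00° ✓; |GZ| = 30.00 ✓; ∠(GZ, ZH) = 90.00° ✓; |ZH| = 28.50 ✗.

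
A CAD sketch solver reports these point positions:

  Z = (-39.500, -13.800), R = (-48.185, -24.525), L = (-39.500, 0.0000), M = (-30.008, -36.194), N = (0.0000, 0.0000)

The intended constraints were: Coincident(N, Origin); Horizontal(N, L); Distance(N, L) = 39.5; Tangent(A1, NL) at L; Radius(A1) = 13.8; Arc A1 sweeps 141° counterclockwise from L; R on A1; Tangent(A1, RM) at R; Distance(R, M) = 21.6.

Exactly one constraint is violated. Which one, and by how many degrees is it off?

Tangent(A1, RM) at R — off by 6.30°.

N = (0.00, 0.00) ✓; N.y = 0.00, L.y = 0.00 ✓; |NL| = 39.50 ✓; ∠(ZL, LN) = 90.00° ✓; |ZL| = 13.80 ✓; bearing(Z→R) − bearing(Z→L) = 141.0° ✓; |ZR| = 13.80 ✓; ∠(ZR, RM) = 83.70° ✗; |RM| = 21.60 ✓.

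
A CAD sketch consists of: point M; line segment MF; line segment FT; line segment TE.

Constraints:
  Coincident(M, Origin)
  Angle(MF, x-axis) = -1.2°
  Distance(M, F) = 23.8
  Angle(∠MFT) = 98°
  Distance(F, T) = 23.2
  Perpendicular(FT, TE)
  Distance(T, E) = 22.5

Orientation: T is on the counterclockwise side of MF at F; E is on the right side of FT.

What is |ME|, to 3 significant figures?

53.2

M is at the origin; MF runs at -1.2° with length 23.8, so F = 23.8·(cos -1.2°, sin -1.2°) = (23.8, -0.498). ∠MFT = 98.0°, so FT runs at -1.2° + (180° − 98.0°) = 80.8° from the x-axis; with |FT| = 23.2, T = F + 23.2·(cos 80.8°, sin 80.8°) = (27.5, 22.4). FT is perpendicular to TE; with |TE| = 22.5 on the right of FT, E = T + 22.5·(0.987, -0.160) = (49.7, 18.8). Then |ME| = |E − M| = 53.2.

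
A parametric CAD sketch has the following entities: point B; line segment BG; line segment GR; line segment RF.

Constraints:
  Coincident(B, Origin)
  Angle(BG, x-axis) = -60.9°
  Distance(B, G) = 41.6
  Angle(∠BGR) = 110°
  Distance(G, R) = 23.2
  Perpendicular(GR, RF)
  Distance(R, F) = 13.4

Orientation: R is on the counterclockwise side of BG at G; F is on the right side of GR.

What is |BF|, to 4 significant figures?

64.47

B is at the origin; BG runs at -60.9° with length 41.6, so G = 41.6·(cos -60.9°, sin -60.9°) = (20.23, -36.35). ∠BGR = 110.0°, so GR runs at -60.9° + (180° − 110.0°) = 9.100° from the x-axis; with |GR| = 23.2, R = G + 23.2·(cos 9.100°, sin 9.100°) = (43.14, -32.68). GR ⟂ RF; with |RF| = 13.4 on the right of GR, F = R + 13.4·(0.1582, -0.9874) = (45.26, -45.91). Then |BF| = |F − B| = 64.47.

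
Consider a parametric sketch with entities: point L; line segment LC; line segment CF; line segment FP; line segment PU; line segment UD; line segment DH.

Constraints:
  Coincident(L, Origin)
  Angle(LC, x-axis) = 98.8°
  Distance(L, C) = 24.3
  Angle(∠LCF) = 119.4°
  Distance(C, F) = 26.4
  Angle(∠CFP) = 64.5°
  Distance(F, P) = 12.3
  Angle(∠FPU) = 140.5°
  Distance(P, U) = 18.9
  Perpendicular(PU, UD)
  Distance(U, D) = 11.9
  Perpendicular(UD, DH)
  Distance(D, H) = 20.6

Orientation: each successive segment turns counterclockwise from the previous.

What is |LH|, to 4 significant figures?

36.58

L is at the origin; LC runs at 98.8° with length 24.3, so C = (-3.718, 24.01). ∠LCF = 119.4° gives CF at 159.4° from the x-axis; with |CF| = 26.4, F = (-28.43, 33.30). ∠CFP = 64.5° gives FP at -85.10° from the x-axis; with |FP| = 12.3, P = (-27.38, 21.05). ∠FPU = 140.5° gives PU at -45.60° from the x-axis; with |PU| = 18.9, U = (-14.16, 7.544). PU is perpendicular to UD, so UD runs at 44.40°; with |UD| = 11.9, D = (-5.653, 15.87). UD ⟂ DH, so DH runs at 134.4°; with |DH| = 20.6, H = (-20.07, 30.59). Then |LH| = |H − L| = 36.58.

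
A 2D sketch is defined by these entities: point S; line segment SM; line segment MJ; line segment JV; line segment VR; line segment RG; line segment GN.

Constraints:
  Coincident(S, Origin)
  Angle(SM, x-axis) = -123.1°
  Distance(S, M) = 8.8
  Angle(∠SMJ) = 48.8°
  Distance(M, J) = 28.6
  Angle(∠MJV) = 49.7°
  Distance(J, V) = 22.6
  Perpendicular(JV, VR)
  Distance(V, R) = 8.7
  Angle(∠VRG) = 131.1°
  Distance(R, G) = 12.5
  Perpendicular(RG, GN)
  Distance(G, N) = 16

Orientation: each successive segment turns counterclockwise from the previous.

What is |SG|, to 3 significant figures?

7.64

S is at the origin; SM runs at -123.1° with length 8.8, so M = (-4.81, -7.37). ∠SMJ = 48.8° gives MJ at 8.10° from the x-axis; with |MJ| = 28.6, J = (23.5, -3.34). ∠MJV = 49.7° gives JV at 138° from the x-axis; with |JV| = 22.6, V = (6.61, 11.7). The perpendicularity gives VR at right angles to JV, so VR runs at -132°; with |VR| = 8.7, R = (0.833, 5.16). ∠VRG = 131.1° gives RG at -82.7° from the x-axis; with |RG| = 12.5, G = (2.42, -7.24). Then |SG| = |G − S| = 7.64.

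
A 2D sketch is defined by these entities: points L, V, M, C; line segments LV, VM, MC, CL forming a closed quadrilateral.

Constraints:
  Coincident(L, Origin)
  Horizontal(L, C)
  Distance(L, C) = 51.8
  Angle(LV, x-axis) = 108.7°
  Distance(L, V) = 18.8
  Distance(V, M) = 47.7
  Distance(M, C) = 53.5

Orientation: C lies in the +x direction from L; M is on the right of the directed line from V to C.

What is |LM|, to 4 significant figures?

28.96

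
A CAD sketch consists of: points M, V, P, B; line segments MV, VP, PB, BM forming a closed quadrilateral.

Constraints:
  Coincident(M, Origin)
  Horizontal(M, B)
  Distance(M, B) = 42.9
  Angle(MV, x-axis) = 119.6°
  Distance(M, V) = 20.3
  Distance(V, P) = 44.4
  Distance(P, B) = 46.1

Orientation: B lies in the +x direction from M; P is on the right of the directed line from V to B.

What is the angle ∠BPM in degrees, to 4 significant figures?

66.82°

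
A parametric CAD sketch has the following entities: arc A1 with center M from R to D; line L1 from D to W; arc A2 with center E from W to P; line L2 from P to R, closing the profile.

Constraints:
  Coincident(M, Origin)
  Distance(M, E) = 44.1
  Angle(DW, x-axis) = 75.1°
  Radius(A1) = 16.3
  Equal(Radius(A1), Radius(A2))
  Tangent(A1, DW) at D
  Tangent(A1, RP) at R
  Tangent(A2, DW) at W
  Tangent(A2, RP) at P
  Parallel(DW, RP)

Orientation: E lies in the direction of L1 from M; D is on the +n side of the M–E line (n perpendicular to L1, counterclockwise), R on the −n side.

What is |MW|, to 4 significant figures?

47.02

The slot axis is L1's direction at 75.1°, so u = (cos 75.1°, sin 75.1°) = (0.2571, 0.9664) and n = (−sin 75.1°, cos 75.1°) = (-0.9664, 0.2571). M is at the origin and E lies 44.1 along u from M, so E = 44.1·u = (11.34, 42.62). Tangency of A1 to both parallel lines with radius 16.3 puts D and R at M ± 16.3·n: D = (-15.75, 4.191), R = (15.75, -4.191). Equal radii place W and P the same way about E: W = E + 16.3·n = (-4.412, 46.81), P = E − 16.3·n = (27.09, 38.43). Then |MW| = |W − M| = 47.02.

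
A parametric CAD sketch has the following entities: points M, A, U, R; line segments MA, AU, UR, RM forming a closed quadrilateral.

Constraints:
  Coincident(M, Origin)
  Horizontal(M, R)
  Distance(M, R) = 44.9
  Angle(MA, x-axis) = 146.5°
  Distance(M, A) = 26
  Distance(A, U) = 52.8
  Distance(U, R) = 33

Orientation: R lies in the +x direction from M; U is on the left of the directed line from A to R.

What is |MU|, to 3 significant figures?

41.0

Checks: |AU| = 52.80 ✓; |UR| = 33.00 ✓.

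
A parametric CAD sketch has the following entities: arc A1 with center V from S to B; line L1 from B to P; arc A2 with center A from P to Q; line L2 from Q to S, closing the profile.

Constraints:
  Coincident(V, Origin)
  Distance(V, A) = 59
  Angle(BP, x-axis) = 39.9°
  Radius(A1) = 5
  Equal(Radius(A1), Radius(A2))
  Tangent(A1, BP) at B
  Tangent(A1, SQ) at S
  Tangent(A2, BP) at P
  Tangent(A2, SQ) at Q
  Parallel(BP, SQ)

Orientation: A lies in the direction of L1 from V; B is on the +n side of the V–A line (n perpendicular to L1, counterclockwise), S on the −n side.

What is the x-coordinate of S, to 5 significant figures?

3.2072

V is at the origin and A lies 59.0 along u from V, so A = 59.0·u = (45.263, 37.846). Tangency of A1 to both parallel lines with radius 5.0 puts B and S at V ± 5.0·n: B = (-3.2072, 3.8358), S = (3.2072, -3.8358). So S.x = 3.2072.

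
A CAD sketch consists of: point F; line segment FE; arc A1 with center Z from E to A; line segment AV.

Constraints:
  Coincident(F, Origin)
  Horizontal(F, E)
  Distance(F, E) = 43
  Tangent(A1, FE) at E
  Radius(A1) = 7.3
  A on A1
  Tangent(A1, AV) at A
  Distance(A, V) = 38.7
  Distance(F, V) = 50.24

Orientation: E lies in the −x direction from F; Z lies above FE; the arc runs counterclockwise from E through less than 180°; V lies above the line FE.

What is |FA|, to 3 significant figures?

36.3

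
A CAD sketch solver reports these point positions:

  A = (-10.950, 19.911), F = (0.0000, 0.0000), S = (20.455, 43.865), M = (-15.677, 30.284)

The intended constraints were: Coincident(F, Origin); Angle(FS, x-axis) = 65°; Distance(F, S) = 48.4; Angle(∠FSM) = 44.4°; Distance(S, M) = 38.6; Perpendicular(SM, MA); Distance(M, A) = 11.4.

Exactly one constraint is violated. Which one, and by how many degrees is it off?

Perpendicular(SM, MA) — off by 3.90°.

F = (0.00, 0.00) ✓; FS at 65.00° ✓; |FS| = 48.40 ✓; ∠FSM = 44.40° ✓; |SM| = 38.60 ✓; ∠(SM, MA) = 93.90° ✗; |MA| = 11.40 ✓.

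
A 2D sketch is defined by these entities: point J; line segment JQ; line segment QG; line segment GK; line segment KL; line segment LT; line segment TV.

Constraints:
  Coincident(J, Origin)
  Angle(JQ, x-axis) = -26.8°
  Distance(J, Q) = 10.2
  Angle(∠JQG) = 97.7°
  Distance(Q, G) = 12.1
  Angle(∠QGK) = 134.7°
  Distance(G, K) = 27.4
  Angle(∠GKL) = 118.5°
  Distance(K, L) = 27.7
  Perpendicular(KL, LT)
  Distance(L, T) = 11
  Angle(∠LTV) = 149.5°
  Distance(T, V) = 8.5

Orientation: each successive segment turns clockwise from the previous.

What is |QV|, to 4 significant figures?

37.25

J is at the origin; JQ runs at -26.8° with length 10.2, so Q = (9.104, -4.599). ∠JQG = 97.7° gives QG at -109.1° from the x-axis; with |QG| = 12.1, G = (5.145, -16.03). ∠QGK = 134.7° gives GK at -154.4° from the x-axis; with |GK| = 27.4, K = (-19.57, -27.87). ∠GKL = 118.5° gives KL at 144.1° from the x-axis; with |KL| = 27.7, L = (-42.00, -11.63). KL ⟂ LT, so LT runs at 54.10°; with |LT| = 11.0, T = (-35.55, -2.719). ∠LTV = 149.5° gives TV at 23.60° from the x-axis; with |TV| = 8.5, V = (-27.76, 0.6840). Then |QV| = |V − Q| = 37.25.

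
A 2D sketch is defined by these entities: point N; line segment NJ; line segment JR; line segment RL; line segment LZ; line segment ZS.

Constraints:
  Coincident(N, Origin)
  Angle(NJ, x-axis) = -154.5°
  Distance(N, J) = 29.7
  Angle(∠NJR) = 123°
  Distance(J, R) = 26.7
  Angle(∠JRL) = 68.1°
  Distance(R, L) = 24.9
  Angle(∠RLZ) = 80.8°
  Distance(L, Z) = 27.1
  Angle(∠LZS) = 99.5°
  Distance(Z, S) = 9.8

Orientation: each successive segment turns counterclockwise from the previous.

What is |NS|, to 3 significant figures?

28.6

N is at the origin; NJ runs at -154.5° with length 29.7, so J = (-26.8, -12.8). ∠NJR = 123.0° gives JR at -97.5° from the x-axis; with |JR| = 26.7, R = (-30.3, -39.3). ∠JRL = 68.1° gives RL at 14.4° from the x-axis; with |RL| = 24.9, L = (-6.17, -33.1). ∠RLZ = 80.8° gives LZ at 114° from the x-axis; with |LZ| = 27.1, Z = (-17.0, -8.23). ∠LZS = 99.5° gives ZS at -166° from the x-axis; with |ZS| = 9.8, S = (-26.5, -10.6). Then |NS| = |S − N| = 28.6.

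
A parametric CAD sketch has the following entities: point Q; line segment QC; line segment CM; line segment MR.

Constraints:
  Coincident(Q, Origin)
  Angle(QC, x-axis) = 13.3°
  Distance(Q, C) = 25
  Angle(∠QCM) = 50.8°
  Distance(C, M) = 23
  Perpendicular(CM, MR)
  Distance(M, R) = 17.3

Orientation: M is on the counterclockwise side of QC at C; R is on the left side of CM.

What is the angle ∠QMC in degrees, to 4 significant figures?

69.61°

Q is at the origin; QC runs at 13.3° with length 25.0, so C = 25.0·(cos 13.3°, sin 13.3°) = (24.33, 5.751). ∠QCM = 50.8°, so CM runs at 13.3° + (180° − 50.8°) = 142.5° from the x-axis; with |CM| = 23.0, M = C + 23.0·(cos 142.5°, sin 142.5°) = (6.082, 19.75). Then cos ∠QMC = MQ·MC / (|MQ||MC|), giving 69.61°.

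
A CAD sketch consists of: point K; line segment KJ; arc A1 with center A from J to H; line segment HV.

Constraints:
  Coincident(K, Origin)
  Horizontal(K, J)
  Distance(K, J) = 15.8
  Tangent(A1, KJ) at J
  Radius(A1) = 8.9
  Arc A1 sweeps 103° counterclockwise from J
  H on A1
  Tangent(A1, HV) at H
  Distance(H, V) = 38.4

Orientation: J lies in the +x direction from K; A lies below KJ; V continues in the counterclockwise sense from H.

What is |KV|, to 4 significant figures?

50.83

On A1, J sits at bearing 90° from A; a 103° counterclockwise sweep puts H at bearing 193°, so H = A + 8.9·(cos 193°, sin 193°) = (7.128, -10.90). The tangent condition forces AH to be normal to HV, so HV runs along (−sin 193°, cos 193°); with |HV| = 38.4, V = (15.77, -48.32). Then |KV| = |V − K| = 50.83.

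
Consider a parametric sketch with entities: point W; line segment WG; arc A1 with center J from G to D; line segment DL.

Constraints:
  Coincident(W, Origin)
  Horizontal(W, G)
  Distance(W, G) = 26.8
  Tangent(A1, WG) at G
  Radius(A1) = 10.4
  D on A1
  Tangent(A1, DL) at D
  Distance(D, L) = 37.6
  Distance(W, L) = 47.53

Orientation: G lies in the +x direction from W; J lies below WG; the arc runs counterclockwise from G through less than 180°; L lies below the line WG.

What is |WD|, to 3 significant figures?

18.8

Checks: |WG| = 26.80 ✓; |JD| = 10.40 ✓; ∠(JD, DL) = 90.00° ✓; |DL| = 37.60 ✓; |WL| = 47.53 ✓.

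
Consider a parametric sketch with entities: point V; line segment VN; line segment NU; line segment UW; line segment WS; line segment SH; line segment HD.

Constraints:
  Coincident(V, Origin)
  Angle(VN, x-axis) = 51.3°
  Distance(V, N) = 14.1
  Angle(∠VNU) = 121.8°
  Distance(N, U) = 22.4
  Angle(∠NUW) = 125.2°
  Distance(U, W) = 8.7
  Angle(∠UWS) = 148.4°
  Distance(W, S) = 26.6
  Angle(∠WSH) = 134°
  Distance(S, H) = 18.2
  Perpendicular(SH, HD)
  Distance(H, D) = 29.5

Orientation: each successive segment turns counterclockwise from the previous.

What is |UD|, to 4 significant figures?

38.59

V is at the origin; VN runs at 51.3° with length 14.1, so N = (8.816, 11.00). ∠VNU = 121.8° gives NU at 109.5° from the x-axis; with |NU| = 22.4, U = (1.339, 32.12). ∠NUW = 125.2° gives UW at 164.3° from the x-axis; with |UW| = 8.7, W = (-7.037, 34.47). ∠UWS = 148.4° gives WS at -164.1° from the x-axis; with |WS| = 26.6, S = (-32.62, 27.19). ∠WSH = 134.0° gives SH at -118.1° from the x-axis; with |SH| = 18.2, H = (-41.19, 11.13). SH ⟂ HD, so HD runs at -28.10°; with |HD| = 29.5, D = (-15.17, -2.763). Then |UD| = |D − U| = 38.59.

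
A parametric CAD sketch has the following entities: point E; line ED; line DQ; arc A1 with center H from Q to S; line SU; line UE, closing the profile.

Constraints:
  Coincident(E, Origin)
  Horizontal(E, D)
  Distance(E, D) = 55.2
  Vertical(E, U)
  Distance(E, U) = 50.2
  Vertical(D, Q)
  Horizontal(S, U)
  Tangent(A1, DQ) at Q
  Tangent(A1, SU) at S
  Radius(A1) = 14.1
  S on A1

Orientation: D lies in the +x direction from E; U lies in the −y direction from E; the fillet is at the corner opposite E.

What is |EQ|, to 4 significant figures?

65.96

E is at the origin; E and D share the same y with |ED| = 55.2 and D on the +x side, so D = (55.20, 0.000). E and U share the same x with |EU| = 50.2 and U on the −y side, so U = (0.000, -50.20). The virtual corner opposite E is at (55.20, -50.20). A1 meets DQ tangentially, so HQ is at right angles to DQ and tangency of A1 to SU means the radius HS is perpendicular to SU, with radius 14.1, so the center H sits 14.1 in from both sides at H = (41.10, -36.10). That places the tangent points at Q = (55.20, -36.10) on DQ and S = (41.10, -50.20) on SU. Then |EQ| = |Q − E| = 65.96.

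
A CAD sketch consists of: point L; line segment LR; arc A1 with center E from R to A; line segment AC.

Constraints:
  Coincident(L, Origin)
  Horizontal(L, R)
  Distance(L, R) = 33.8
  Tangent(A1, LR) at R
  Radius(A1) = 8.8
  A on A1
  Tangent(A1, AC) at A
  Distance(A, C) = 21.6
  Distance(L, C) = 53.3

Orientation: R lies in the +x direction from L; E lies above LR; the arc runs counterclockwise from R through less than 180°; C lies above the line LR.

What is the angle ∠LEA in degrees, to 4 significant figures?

160.8°

Checks: L = (0.00, 0.00) ✓; ∠(ER, RL) = 90.00° ✓; |ER| = 8.800 ✓; |EA| = 8.800 ✓; ∠(EA, AC) = 90.00° ✓; |AC| = 21.60 ✓; |LC| = 53.30 ✓.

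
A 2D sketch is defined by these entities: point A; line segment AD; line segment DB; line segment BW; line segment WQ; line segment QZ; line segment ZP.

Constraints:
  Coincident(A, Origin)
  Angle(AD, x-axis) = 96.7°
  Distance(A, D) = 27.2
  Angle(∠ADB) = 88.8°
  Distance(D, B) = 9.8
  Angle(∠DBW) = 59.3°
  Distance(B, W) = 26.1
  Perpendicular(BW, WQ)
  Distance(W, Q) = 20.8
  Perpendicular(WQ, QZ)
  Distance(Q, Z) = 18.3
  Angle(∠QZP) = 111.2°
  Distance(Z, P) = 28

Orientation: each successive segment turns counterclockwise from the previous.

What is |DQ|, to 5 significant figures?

24.458

A is at the origin; AD runs at 96.7° with length 27.2, so D = (-3.1734, 27.014). ∠ADB = 88.8° gives DB at -172.10° from the x-axis; with |DB| = 9.8, B = (-12.880, 25.667). ∠DBW = 59.3° gives BW at -51.400° from the x-axis; with |BW| = 26.1, W = (3.4028, 5.2696). BW is perpendicular to WQ, so WQ runs at 38.600°; with |WQ| = 20.8, Q = (19.658, 18.246). Then |DQ| = |Q − D| = 24.458.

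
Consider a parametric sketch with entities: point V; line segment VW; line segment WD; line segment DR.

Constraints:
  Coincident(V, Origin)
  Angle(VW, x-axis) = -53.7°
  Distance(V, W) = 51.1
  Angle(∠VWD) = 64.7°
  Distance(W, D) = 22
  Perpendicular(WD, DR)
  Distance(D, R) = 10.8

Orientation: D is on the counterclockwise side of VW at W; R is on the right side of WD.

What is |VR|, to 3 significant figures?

57.0

∠VWD = 64.7°, so WD runs at -53.7° + (180° − 64.7°) = 61.6° from the x-axis; with |WD| = 22.0, D = W + 22.0·(cos 61.6°, sin 61.6°) = (40.7, -21.8). The perpendicularity gives DR at right angles to WD; with |DR| = 10.8 on the right of WD, R = D + 10.8·(0.880, -0.476) = (50.2, -27.0). Then |VR| = |R − V| = 57.0.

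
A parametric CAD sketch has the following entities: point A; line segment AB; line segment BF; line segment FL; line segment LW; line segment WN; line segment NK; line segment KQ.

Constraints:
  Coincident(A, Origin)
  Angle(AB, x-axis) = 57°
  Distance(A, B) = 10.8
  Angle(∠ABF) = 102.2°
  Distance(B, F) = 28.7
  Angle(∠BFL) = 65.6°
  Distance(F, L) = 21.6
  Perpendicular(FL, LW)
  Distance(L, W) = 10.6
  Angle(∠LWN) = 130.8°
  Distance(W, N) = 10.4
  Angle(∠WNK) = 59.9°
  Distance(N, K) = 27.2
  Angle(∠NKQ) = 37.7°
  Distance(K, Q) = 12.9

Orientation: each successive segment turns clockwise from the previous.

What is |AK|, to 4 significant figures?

35.92

A is at the origin; AB runs at 57.0° with length 10.8, so B = (5.882, 9.058). ∠ABF = 102.2° gives BF at -20.80° from the x-axis; with |BF| = 28.7, F = (32.71, -1.134). ∠BFL = 65.6° gives FL at -135.2° from the x-axis; with |FL| = 21.6, L = (17.38, -16.35). The perpendicularity gives LW at right angles to FL, so LW runs at 134.8°; with |LW| = 10.6, W = (9.916, -8.833). ∠LWN = 130.8° gives WN at 85.60° from the x-axis; with |WN| = 10.4, N = (10.71, 1.537). ∠WNK = 59.9° gives NK at -34.50° from the x-axis; with |NK| = 27.2, K = (33.13, -13.87). Then |AK| = |K − A| = 35.92.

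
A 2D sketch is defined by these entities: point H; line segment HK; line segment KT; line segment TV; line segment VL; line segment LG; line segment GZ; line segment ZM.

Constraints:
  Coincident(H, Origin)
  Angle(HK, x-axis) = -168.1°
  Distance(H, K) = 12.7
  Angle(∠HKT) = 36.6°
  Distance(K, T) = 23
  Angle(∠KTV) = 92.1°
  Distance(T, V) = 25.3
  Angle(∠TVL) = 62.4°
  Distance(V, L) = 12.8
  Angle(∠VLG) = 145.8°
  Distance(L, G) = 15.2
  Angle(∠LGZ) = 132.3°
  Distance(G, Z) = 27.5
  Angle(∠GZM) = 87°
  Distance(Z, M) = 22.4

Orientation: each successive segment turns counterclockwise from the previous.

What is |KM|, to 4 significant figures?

35.91

H is at the origin; HK runs at -168.1° with length 12.7, so K = (-12.43, -2.619). ∠HKT = 36.6° gives KT at -24.70° from the x-axis; with |KT| = 23.0, T = (8.469, -12.23). ∠KTV = 92.1° gives TV at 63.20° from the x-axis; with |TV| = 25.3, V = (19.88, 10.35). ∠TVL = 62.4° gives VL at -179.2° from the x-axis; with |VL| = 12.8, L = (7.077, 10.17). ∠VLG = 145.8° gives LG at -145.0° from the x-axis; with |LG| = 15.2, G = (-5.374, 1.456). ∠LGZ = 132.3° gives GZ at -97.30° from the x-axis; with |GZ| = 27.5, Z = (-8.868, -25.82). ∠GZM = 87.0° gives ZM at -4.300° from the x-axis; with |ZM| = 22.4, M = (13.47, -27.50). Then |KM| = |M − K| = 35.91.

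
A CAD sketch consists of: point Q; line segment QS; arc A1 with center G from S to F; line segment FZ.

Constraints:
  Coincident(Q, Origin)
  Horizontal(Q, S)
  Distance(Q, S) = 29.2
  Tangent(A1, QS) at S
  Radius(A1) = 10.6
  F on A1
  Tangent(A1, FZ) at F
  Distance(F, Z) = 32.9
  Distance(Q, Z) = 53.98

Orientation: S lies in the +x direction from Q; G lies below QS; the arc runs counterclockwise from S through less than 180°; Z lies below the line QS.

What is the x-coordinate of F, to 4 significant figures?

19.15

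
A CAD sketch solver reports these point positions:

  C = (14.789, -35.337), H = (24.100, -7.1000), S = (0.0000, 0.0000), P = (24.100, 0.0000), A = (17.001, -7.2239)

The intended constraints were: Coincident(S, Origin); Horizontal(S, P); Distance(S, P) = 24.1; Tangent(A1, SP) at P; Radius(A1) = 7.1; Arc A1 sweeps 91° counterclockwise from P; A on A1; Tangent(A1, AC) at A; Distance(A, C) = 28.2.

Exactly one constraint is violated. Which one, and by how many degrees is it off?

Tangent(A1, AC) at A — off by 5.50°.

S = (0.00, 0.00) ✓; S.y = 0.00, P.y = 0.00 ✓; |SP| = 24.10 ✓; ∠(HP, PS) = 90.00° ✓; |HP| = 7.100 ✓; bearing(H→A) − bearing(H→P) = 91.00° ✓; |HA| = 7.100 ✓; ∠(HA, AC) = 95.50° ✗; |AC| = 28.20 ✓.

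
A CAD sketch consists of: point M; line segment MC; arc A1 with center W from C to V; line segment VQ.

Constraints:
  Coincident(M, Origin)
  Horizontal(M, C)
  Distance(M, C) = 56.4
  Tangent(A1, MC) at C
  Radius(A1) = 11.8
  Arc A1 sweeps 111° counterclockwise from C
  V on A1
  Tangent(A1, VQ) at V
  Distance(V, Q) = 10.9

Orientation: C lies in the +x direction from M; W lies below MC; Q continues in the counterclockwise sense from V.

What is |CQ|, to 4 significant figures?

27.15

M is at the origin; MC is horizontal with |MC| = 56.4 and C on the +x side, so C = (56.40, 0.000). Since A1 is tangent to MC there, WC ⟂ MC, so W = C + (0, -11.8) = (56.40, -11.80). On A1, C sits at bearing 90° from W; a 111° counterclockwise sweep puts V at bearing 201°, so V = W + 11.8·(cos 201°, sin 201°) = (45.38, -16.03). Tangency of A1 to VQ means the radius WV is perpendicular to VQ, so VQ runs along (−sin 201°, cos 201°); with |VQ| = 10.9, Q = (49.29, -26.20). Then |CQ| = |Q − C| = 27.15.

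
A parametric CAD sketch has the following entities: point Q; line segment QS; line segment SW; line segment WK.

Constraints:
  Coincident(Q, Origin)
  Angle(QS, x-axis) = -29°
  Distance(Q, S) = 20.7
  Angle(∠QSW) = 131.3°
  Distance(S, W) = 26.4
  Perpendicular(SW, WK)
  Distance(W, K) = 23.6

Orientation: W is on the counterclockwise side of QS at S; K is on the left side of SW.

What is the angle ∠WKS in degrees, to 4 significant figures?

48.21°

∠QSW = 131.3°, so SW runs at -29.0° + (180° − 131.3°) = 19.70° from the x-axis; with |SW| = 26.4, W = S + 26.4·(cos 19.70°, sin 19.70°) = (42.96, -1.136). The perpendicularity gives WK at right angles to SW; with |WK| = 23.6 on the left of SW, K = W + 23.6·(-0.3371, 0.9415) = (35.00, 21.08). Then cos ∠WKS = KW·KS / (|KW||KS|), giving 48.21°.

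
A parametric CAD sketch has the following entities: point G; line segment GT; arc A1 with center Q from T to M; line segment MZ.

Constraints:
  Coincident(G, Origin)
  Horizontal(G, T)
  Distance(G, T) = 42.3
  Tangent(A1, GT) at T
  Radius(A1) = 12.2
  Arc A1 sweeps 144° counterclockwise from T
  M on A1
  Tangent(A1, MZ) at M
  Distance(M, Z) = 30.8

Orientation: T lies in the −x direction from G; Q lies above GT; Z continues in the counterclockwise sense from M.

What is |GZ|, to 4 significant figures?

72.25

G is at the origin; G and T share the same y with |GT| = 42.3 and T on the −x side, so T = (-42.30, 0.000). Since A1 is tangent to GT there, QT ⟂ GT, so Q = T + (0, 12.2) = (-42.30, 12.20). On A1, T sits at bearing -90° from Q; a 144° counterclockwise sweep puts M at bearing 54°, so M = Q + 12.2·(cos 54°, sin 54°) = (-35.13, 22.07). Tangency of A1 to MZ means the radius QM is perpendicular to MZ, so MZ runs along (−sin 54°, cos 54°); with |MZ| = 30.8, Z = (-60.05, 40.17). Then |GZ| = |Z − G| = 72.25.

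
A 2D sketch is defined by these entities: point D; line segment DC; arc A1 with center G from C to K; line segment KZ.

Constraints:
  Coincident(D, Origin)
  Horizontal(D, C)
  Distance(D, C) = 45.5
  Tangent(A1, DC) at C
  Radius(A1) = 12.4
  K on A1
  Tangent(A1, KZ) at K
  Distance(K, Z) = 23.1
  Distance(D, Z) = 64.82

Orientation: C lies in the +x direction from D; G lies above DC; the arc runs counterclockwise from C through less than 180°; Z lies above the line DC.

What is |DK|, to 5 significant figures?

59.544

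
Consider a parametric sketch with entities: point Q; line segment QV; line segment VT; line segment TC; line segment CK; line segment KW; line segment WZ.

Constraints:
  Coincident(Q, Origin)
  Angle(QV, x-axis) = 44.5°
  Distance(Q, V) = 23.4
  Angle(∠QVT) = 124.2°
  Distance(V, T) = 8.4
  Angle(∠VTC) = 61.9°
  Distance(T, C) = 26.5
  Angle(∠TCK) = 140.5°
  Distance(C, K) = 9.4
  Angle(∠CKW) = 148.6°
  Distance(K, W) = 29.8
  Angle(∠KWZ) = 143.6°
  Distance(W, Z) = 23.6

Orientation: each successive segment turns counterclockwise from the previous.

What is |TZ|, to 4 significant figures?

67.40

Q is at the origin; QV runs at 44.5° with length 23.4, so V = (16.69, 16.40). ∠QVT = 124.2° gives VT at 100.3° from the x-axis; with |VT| = 8.4, T = (15.19, 24.67). ∠VTC = 61.9° gives TC at -141.6° from the x-axis; with |TC| = 26.5, C = (-5.580, 8.205). ∠TCK = 140.5° gives CK at -102.1° from the x-axis; with |CK| = 9.4, K = (-7.550, -0.9857). ∠CKW = 148.6° gives KW at -70.70° from the x-axis; with |KW| = 29.8, W = (2.299, -29.11). ∠KWZ = 143.6° gives WZ at -34.30° from the x-axis; with |WZ| = 23.6, Z = (21.80, -42.41). Then |TZ| = |Z − T| = 67.40.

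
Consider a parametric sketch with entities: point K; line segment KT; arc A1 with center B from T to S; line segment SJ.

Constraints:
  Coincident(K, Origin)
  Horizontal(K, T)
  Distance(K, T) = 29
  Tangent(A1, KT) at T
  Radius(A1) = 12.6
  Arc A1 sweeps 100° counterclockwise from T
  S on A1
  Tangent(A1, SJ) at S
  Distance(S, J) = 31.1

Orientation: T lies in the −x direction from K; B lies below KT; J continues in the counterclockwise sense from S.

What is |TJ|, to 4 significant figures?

45.95

K is at the origin; KT is horizontal with |KT| = 29.0 and T on the −x side, so T = (-29.00, 0.000). The tangent condition forces BT to be normal to KT, so B = T + (0, -12.6) = (-29.00, -12.60). On A1, T sits at bearing 90° from B; a 100° counterclockwise sweep puts S at bearing 190°, so S = B + 12.6·(cos 190°, sin 190°) = (-41.41, -14.79). The tangent condition forces BS to be normal to SJ, so SJ runs along (−sin 190°, cos 190°); with |SJ| = 31.1, J = (-36.01, -45.42). Then |TJ| = |J − T| = 45.95.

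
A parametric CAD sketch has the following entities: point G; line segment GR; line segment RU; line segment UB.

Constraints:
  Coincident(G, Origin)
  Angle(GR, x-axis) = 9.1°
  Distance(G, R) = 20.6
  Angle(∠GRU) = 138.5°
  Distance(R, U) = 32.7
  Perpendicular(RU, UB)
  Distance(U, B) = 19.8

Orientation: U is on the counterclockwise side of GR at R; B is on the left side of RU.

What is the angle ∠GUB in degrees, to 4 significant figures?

74.17°

G is at the origin; GR runs at 9.1° with length 20.6, so R = 20.6·(cos 9.1°, sin 9.1°) = (20.34, 3.258). ∠GRU = 138.5°, so RU runs at 9.1° + (180° − 138.5°) = 50.60° from the x-axis; with |RU| = 32.7, U = R + 32.7·(cos 50.60°, sin 50.60°) = (41.10, 28.53). RU ⟂ UB; with |UB| = 19.8 on the left of RU, B = U + 19.8·(-0.7727, 0.6347) = (25.80, 41.09). Then cos ∠GUB = UG·UB / (|UG||UB|), giving 74.17°.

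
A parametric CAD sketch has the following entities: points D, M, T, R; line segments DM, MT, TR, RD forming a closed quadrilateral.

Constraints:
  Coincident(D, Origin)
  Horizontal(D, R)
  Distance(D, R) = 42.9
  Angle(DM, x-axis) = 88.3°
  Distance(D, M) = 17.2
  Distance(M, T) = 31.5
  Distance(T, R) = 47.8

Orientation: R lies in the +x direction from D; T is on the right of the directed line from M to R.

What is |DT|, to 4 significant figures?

14.40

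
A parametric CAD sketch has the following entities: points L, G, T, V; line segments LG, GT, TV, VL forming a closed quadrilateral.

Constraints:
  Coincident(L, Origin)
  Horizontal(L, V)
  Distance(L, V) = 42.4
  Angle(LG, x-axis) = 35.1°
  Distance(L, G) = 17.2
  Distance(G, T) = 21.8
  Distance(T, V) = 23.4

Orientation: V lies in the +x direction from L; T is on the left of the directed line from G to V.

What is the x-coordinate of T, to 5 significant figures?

32.662

Checks: |GT| = 21.80 ✓; |TV| = 23.40 ✓.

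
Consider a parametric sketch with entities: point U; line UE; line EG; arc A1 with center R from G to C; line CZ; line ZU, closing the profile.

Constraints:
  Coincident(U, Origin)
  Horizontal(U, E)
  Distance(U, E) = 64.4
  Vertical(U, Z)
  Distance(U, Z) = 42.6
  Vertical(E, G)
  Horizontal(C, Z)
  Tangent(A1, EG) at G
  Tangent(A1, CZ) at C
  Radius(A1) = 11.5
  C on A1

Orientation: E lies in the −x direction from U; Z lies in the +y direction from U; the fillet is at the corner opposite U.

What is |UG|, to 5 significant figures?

71.516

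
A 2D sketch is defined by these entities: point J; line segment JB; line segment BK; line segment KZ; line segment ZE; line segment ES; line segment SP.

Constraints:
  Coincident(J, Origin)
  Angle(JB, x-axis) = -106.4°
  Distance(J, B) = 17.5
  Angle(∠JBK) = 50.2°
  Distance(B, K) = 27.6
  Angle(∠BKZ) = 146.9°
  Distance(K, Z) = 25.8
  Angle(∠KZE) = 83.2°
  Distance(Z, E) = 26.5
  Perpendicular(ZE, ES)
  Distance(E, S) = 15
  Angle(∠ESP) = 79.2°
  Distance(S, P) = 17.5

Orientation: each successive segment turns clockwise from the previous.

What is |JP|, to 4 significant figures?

23.05

J is at the origin; JB runs at -106.4° with length 17.5, so B = (-4.941, -16.79). ∠JBK = 50.2° gives BK at 123.8° from the x-axis; with |BK| = 27.6, K = (-20.29, 6.147). ∠BKZ = 146.9° gives KZ at 90.70° from the x-axis; with |KZ| = 25.8, Z = (-20.61, 31.95). ∠KZE = 83.2° gives ZE at -6.100° from the x-axis; with |ZE| = 26.5, E = (5.740, 29.13). ZE is perpendicular to ES, so ES runs at -96.10°; with |ES| = 15.0, S = (4.146, 14.21). ∠ESP = 79.2° gives SP at 163.1° from the x-axis; with |SP| = 17.5, P = (-12.60, 19.30). Then |JP| = |P − J| = 23.05.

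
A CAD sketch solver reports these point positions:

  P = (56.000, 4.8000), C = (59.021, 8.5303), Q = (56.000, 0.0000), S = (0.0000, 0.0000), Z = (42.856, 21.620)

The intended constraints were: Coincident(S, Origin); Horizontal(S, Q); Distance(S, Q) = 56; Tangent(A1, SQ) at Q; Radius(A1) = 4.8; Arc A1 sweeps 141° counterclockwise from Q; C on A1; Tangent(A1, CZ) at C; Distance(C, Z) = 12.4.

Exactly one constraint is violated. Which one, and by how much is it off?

Distance(C, Z) = 12.4 — off by 8.40.

S = (0.00, 0.00) ✓; S.y = 0.00, Q.y = 0.00 ✓; |SQ| = 56.00 ✓; ∠(PQ, QS) = 90.00° ✓; |PQ| = 4.800 ✓; bearing(P→C) − bearing(P→Q) = 141.0° ✓; |PC| = 4.800 ✓; ∠(PC, CZ) = 90.00° ✓; |CZ| = 20.80 ✗.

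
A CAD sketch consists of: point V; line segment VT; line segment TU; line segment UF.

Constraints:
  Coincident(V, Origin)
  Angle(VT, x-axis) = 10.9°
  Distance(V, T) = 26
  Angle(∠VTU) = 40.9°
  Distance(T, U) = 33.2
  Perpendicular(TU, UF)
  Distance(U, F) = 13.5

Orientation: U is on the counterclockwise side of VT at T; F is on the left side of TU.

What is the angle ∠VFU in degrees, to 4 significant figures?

104.6°

V is at the origin; VT runs at 10.9° with length 26.0, so T = 26.0·(cos 10.9°, sin 10.9°) = (25.53, 4.916). ∠VTU = 40.9°, so TU runs at 10.9° + (180° − 40.9°) = 150.0° from the x-axis; with |TU| = 33.2, U = T + 33.2·(cos 150.0°, sin 150.0°) = (-3.221, 21.52). The perpendicularity gives UF at right angles to TU; with |UF| = 13.5 on the left of TU, F = U + 13.5·(-0.5000, -0.8660) = (-9.971, 9.825). Then cos ∠VFU = FV·FU / (|FV||FU|), giving 104.6°.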